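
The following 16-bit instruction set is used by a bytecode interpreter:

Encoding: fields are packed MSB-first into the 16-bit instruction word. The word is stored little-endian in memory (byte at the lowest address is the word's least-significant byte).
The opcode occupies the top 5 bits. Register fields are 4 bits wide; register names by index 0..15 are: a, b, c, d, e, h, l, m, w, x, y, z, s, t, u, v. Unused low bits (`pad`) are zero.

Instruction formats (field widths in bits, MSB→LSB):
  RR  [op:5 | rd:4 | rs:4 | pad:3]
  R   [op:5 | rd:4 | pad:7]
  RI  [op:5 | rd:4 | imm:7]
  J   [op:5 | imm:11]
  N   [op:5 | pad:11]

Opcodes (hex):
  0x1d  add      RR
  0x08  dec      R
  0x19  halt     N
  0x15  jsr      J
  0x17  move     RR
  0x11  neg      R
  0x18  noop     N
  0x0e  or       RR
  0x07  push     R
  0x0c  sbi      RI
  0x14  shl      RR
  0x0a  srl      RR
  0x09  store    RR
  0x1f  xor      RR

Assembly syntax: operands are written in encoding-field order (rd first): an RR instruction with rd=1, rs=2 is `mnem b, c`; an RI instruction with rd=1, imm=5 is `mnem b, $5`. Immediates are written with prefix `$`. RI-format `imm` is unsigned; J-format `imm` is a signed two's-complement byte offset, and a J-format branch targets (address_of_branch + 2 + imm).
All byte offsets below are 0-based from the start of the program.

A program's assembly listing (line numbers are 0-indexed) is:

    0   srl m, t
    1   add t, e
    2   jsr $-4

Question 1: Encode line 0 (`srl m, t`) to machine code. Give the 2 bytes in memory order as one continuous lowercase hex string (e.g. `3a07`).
e853

L0: srl op=0xa:5|rd=7:4|rs=13:4|pad=0:3 ⇒ 0x53e8 ⇒ little e8 53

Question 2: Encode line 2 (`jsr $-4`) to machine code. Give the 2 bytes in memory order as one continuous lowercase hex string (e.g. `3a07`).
line 2 (jsr): pack op=0x15:5|imm=-4:11 = 0xaffc; little→ fc af

fcaf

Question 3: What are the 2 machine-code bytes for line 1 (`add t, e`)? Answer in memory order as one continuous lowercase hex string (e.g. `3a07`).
L1: add op=0x1d:5|rd=13:4|rs=4:4|pad=0:3 ⇒ 0xeea0 ⇒ little a0 ee

a0ee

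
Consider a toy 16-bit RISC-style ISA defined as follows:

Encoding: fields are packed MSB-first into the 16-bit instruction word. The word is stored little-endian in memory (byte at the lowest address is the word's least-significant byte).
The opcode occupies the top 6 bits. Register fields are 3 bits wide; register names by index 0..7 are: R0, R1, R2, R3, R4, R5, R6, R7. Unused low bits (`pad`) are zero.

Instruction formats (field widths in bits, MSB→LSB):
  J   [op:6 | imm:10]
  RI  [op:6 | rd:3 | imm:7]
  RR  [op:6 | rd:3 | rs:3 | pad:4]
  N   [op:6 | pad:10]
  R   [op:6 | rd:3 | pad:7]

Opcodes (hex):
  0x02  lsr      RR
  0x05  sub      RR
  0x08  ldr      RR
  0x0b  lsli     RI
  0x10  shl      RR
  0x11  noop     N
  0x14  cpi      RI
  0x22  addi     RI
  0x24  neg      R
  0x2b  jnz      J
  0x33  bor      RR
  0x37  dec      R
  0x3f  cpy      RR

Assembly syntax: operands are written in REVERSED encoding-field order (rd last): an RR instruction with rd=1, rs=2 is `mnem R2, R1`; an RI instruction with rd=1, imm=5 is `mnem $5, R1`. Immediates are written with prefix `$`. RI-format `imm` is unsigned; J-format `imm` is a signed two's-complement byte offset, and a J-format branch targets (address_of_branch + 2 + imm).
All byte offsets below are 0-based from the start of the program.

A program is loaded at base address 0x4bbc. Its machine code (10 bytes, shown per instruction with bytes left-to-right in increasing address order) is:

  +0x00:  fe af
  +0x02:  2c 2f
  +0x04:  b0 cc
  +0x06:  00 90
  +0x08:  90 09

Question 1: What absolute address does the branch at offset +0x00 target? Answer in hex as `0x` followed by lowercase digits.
+0x00: fe af ⇒ word 0xaffe (little)
  top 6b → 0x2b → jnz [J]
  imm@[9:0]=0x3fe (s10→-2) ⇒ $-2
  target = base 0x4bbc + off 0x00 + 2 + imm -2 = 0x4bbc

0x4bbc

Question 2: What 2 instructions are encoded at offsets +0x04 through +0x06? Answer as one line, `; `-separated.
bor R3, R1; neg R0

@+04  little-endian(b0 cc) = 0xccb0
  top 6b → 0x33 → bor [RR]
  rd@[9:7]=0x1 ⇒ R1
  rs@[6:4]=0x3 ⇒ R3
@+06  little-endian(00 90) = 0x9000
  top 6b → 0x24 → neg [R]
  rd@[9:7]=0x0 ⇒ R0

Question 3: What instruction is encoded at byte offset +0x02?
off 0x02: read 2c 2f as little → 0x2f2c
  top 6b → 0xb → lsli [RI]
  [9:7] rd=6 = R6
  [6:0] imm=44 = $44

lsli $44, R6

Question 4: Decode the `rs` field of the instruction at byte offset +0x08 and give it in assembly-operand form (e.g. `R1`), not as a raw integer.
[08] 90 09 → 0x0990
  top 6b → 0x2 → lsr [RR]
  [9:7] rd=3 = R3
  [6:4] rs=1 = R1

R1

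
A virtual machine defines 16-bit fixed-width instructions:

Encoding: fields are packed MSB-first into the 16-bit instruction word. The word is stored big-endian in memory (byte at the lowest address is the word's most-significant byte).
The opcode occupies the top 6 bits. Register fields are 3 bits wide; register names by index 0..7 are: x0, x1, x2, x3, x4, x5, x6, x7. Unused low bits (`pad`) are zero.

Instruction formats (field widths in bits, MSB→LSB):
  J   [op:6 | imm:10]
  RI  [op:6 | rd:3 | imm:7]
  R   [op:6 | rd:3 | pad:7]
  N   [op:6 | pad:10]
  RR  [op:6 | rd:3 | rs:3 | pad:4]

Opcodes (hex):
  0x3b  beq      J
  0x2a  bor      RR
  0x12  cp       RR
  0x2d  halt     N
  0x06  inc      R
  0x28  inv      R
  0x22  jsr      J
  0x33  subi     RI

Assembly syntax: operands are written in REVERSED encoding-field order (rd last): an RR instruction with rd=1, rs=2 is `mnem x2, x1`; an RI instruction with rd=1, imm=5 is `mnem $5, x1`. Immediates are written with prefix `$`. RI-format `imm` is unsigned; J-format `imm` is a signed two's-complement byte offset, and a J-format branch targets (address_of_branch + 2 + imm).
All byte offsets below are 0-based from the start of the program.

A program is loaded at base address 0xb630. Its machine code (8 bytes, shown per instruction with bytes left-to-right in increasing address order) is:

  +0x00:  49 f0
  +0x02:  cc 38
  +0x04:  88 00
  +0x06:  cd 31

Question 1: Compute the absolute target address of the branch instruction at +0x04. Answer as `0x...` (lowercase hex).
0xb636

off 0x04: read 88 00 as big → 0x8800
  op=0x8800>>10=0x22 ⇒ jsr (J)
  [9:0] imm=0 = $0
  target = base 0xb630 + off 0x04 + 2 + imm 0 = 0xb636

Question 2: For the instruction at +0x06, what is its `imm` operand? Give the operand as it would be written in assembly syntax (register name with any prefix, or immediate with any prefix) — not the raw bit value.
$49

[06] cd 31 → 0xcd31
  opcode bits[15:10]=0x33: subi/RI
  rd: (w>>7)&0x7=0x2 → x2
  imm: (w>>0)&0x7f=0x31 → $49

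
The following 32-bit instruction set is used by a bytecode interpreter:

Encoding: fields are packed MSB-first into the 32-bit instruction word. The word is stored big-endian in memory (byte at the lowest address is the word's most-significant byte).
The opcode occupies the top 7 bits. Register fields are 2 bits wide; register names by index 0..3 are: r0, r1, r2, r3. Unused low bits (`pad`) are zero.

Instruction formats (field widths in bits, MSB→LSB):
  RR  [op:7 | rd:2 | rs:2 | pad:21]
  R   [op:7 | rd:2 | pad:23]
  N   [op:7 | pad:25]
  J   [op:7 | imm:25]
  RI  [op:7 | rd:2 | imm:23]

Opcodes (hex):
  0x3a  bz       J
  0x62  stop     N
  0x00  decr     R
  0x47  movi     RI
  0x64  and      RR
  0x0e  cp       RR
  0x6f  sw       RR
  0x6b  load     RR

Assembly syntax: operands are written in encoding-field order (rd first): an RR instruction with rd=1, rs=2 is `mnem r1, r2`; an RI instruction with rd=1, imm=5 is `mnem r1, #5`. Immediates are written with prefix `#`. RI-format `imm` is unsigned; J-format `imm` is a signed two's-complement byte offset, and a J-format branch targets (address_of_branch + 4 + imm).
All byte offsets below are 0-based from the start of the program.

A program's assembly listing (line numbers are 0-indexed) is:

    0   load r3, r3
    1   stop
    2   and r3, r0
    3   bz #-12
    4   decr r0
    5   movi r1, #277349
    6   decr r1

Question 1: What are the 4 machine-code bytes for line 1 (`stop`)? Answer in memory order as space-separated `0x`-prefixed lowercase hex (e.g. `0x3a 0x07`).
L1: stop op=0x62:7|pad=0:25 ⇒ 0xc4000000 ⇒ big c4 00 00 00

0xc4 0x00 0x00 0x00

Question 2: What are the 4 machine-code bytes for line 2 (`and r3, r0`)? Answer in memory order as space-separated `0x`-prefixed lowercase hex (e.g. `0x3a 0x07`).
line 2 (and): pack op=0x64:7|rd=3:2|rs=0:2|pad=0:21 = 0xc9800000; big→ c9 80 00 00

0xc9 0x80 0x00 0x00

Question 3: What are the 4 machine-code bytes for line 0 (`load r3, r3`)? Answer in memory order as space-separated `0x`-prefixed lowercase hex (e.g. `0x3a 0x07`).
line 0 (load): pack op=0x6b:7|rd=3:2|rs=3:2|pad=0:21 = 0xd7e00000; big→ d7 e0 00 00

0xd7 0xe0 0x00 0x00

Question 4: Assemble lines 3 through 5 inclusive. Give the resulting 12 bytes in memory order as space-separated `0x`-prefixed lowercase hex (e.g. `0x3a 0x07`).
line 3 (bz): pack op=0x3a:7|imm=-12:25 = 0x75fffff4; big→ 75 ff ff f4
line 4 (decr): pack op=0x0:7|rd=0:2|pad=0:23 = 0x00000000; big→ 00 00 00 00
line 5 (movi): pack op=0x47:7|rd=1:2|imm=277349:23 = 0x8e843b65; big→ 8e 84 3b 65

0x75 0xff 0xff 0xf4 0x00 0x00 0x00 0x00 0x8e 0x84 0x3b 0x65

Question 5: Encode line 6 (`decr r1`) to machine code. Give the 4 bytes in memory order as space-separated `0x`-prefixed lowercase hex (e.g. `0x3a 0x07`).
0x00 0x80 0x00 0x00

6. decr fields op=0x0:7|rd=1:2|pad=0:23 → word 00800000h → 00 80 00 00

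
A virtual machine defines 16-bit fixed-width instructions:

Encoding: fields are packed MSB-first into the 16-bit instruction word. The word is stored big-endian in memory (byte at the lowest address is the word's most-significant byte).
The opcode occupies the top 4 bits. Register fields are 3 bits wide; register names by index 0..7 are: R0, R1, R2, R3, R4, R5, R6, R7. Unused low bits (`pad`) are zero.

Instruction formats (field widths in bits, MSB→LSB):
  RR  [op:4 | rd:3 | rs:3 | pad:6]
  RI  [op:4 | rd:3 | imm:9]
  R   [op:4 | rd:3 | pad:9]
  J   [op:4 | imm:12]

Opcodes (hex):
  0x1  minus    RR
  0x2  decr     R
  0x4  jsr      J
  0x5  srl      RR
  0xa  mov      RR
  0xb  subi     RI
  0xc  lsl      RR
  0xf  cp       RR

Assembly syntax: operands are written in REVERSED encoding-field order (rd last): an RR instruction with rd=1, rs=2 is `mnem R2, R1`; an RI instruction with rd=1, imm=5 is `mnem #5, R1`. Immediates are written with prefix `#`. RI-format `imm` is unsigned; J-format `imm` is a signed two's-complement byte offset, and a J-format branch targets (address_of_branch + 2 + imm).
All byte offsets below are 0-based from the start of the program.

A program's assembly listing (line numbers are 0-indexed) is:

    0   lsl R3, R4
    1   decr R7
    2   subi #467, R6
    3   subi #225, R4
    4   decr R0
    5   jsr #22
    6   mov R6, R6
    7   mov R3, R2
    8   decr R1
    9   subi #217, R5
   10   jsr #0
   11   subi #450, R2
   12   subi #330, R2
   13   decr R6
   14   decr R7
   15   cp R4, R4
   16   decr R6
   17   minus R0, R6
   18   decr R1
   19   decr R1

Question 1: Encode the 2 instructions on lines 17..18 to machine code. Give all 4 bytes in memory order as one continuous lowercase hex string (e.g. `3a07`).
1c002200

L17: minus op=0x1:4|rd=6:3|rs=0:3|pad=0:6 ⇒ 0x1c00 ⇒ big 1c 00
L18: decr op=0x2:4|rd=1:3|pad=0:9 ⇒ 0x2200 ⇒ big 22 00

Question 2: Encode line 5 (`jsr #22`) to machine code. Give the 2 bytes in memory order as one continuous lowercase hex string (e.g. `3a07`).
4016

5. jsr fields op=0x4:4|imm=22:12 → word 4016h → 40 16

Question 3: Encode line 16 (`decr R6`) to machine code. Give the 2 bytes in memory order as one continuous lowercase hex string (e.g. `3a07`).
2c00

L16: decr op=0x2:4|rd=6:3|pad=0:9 ⇒ 0x2c00 ⇒ big 2c 00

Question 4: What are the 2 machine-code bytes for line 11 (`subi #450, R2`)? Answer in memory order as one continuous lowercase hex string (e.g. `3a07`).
b5c2

11. subi fields op=0xb:4|rd=2:3|imm=450:9 → word b5c2h → b5 c2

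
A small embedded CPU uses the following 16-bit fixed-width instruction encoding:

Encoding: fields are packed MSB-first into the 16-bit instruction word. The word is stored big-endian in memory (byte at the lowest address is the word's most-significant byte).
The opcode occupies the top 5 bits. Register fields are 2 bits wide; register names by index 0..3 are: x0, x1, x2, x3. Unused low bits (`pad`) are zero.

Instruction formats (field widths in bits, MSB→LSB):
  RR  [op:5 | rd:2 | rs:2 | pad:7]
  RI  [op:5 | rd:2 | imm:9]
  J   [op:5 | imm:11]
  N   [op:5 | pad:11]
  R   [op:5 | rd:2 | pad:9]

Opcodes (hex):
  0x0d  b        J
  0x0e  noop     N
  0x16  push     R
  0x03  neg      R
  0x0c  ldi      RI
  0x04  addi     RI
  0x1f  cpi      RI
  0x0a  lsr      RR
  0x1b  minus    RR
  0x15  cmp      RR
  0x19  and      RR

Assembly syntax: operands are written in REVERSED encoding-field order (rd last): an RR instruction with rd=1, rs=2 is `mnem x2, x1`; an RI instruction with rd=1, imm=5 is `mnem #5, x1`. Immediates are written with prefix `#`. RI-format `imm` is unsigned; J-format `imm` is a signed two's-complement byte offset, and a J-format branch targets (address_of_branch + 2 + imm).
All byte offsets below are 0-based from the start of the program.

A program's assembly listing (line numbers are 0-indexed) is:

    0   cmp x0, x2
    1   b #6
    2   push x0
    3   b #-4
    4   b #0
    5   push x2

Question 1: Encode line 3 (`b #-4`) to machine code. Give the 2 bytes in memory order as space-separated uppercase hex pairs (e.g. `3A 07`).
6F FC

line 3 (b): pack op=0xd:5|imm=-4:11 = 0x6ffc; big→ 6f fc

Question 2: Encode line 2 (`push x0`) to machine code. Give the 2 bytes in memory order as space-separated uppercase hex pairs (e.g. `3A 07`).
2. push fields op=0x16:5|rd=0:2|pad=0:9 → word b000h → b0 00

B0 00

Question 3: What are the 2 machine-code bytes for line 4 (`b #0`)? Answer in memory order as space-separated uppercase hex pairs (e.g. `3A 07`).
L4: b op=0xd:5|imm=0:11 ⇒ 0x6800 ⇒ big 68 00

68 00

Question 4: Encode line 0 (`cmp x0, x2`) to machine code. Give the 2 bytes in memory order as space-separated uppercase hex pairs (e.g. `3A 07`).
AC 00

L0: cmp op=0x15:5|rd=2:2|rs=0:2|pad=0:7 ⇒ 0xac00 ⇒ big ac 00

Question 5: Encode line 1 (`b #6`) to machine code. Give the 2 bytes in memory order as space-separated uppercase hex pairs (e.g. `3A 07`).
68 06

L1: b op=0xd:5|imm=6:11 ⇒ 0x6806 ⇒ big 68 06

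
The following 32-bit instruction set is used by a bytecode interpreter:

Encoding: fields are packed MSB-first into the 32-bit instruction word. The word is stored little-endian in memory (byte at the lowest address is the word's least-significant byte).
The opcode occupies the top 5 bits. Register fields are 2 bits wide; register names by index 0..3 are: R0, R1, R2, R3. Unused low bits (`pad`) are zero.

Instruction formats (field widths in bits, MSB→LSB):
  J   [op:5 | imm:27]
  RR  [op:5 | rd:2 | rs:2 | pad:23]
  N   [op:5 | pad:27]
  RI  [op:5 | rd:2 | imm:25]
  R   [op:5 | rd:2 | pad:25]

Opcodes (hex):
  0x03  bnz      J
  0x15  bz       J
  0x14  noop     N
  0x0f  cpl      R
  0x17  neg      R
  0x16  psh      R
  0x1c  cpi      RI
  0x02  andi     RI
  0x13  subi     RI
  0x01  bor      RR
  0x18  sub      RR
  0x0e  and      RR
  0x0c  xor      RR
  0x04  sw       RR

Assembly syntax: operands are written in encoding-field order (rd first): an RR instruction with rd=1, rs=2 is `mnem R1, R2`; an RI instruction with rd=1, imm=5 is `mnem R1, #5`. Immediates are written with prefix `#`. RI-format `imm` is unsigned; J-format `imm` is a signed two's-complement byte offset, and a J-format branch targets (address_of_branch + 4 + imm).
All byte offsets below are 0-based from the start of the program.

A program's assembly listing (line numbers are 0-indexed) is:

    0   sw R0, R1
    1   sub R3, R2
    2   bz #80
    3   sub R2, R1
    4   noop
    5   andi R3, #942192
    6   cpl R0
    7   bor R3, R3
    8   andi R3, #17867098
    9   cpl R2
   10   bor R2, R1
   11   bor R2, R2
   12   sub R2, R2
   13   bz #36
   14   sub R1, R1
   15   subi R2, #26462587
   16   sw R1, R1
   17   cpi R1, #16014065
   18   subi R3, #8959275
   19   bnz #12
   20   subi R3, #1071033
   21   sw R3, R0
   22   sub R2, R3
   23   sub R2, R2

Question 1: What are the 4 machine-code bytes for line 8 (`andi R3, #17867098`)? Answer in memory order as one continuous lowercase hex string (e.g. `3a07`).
L8: andi op=0x2:5|rd=3:2|imm=17867098:25 ⇒ 0x1710a15a ⇒ little 5a a1 10 17

5aa11017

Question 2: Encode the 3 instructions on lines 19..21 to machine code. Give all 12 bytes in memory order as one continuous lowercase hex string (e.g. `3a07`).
19. bnz fields op=0x3:5|imm=12:27 → word 1800000ch → 0c 00 00 18
20. subi fields op=0x13:5|rd=3:2|imm=1071033:25 → word 9e1057b9h → b9 57 10 9e
21. sw fields op=0x4:5|rd=3:2|rs=0:2|pad=0:23 → word 26000000h → 00 00 00 26

0c000018b957109e00000026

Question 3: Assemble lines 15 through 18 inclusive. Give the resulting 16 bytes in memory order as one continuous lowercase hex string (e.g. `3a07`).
15. subi fields op=0x13:5|rd=2:2|imm=26462587:25 → word 9d93c97bh → 7b c9 93 9d
16. sw fields op=0x4:5|rd=1:2|rs=1:2|pad=0:23 → word 22800000h → 00 00 80 22
17. cpi fields op=0x1c:5|rd=1:2|imm=16014065:25 → word e2f45af1h → f1 5a f4 e2
18. subi fields op=0x13:5|rd=3:2|imm=8959275:25 → word 9e88b52bh → 2b b5 88 9e

7bc9939d00008022f15af4e22bb5889e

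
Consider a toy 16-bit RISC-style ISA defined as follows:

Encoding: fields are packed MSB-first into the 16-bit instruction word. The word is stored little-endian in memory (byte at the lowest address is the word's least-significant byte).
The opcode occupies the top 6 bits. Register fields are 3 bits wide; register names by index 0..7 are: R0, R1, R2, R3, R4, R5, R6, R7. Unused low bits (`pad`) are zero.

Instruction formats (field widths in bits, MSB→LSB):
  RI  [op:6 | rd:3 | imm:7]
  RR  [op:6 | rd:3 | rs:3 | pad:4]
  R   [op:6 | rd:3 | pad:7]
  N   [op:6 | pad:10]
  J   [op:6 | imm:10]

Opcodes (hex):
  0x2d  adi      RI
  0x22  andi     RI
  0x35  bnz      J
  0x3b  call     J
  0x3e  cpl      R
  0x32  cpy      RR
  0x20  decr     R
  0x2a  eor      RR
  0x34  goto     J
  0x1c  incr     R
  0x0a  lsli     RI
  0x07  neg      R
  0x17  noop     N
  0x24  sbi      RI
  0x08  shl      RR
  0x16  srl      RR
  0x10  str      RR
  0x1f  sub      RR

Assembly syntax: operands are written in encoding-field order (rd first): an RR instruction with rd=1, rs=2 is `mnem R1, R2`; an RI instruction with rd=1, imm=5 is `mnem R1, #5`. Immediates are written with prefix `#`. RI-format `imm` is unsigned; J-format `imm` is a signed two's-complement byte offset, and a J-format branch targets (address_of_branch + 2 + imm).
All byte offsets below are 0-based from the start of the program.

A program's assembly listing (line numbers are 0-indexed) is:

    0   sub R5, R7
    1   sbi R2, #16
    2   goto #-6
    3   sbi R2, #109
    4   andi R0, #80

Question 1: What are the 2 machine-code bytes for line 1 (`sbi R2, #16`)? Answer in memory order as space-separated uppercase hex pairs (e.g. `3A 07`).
10 91

1. sbi fields op=0x24:6|rd=2:3|imm=16:7 → word 9110h → 10 91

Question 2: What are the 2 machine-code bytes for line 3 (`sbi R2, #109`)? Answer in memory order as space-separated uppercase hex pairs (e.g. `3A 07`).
6D 91

L3: sbi op=0x24:6|rd=2:3|imm=109:7 ⇒ 0x916d ⇒ little 6d 91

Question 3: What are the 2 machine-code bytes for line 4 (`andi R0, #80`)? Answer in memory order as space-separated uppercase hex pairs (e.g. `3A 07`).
50 88

line 4 (andi): pack op=0x22:6|rd=0:3|imm=80:7 = 0x8850; little→ 50 88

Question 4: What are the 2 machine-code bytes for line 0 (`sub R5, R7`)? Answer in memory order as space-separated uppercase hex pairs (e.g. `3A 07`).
F0 7E

L0: sub op=0x1f:6|rd=5:3|rs=7:3|pad=0:4 ⇒ 0x7ef0 ⇒ little f0 7e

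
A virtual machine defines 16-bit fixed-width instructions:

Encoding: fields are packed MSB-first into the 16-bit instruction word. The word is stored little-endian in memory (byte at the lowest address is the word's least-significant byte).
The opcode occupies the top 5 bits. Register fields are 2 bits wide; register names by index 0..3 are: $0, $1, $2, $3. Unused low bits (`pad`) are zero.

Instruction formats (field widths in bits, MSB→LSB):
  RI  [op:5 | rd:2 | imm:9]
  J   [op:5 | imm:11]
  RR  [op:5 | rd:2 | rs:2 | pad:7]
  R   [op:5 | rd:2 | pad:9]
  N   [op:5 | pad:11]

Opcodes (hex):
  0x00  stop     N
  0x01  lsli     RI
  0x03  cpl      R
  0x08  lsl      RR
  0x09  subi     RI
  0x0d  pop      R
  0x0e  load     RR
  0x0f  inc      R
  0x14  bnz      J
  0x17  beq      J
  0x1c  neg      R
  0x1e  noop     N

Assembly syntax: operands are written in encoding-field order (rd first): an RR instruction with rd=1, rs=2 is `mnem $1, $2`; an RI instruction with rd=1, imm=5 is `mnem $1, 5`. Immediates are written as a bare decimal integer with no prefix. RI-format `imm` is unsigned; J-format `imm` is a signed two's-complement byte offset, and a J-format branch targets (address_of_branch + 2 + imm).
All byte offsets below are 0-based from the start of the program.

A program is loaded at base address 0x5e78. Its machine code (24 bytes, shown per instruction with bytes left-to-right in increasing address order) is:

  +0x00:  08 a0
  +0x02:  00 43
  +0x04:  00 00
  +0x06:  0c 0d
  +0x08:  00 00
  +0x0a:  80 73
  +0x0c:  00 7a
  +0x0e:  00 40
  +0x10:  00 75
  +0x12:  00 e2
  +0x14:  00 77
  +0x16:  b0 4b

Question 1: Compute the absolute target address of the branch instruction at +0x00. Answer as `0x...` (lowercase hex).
0x5e82

[00] 08 a0 → 0xa008
  top 5b → 0x14 → bnz [J]
  [10:0] imm=8 = 8
  target = base 0x5e78 + off 0x00 + 2 + imm 8 = 0x5e82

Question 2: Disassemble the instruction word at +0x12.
neg $1

@+12  little-endian(00 e2) = 0xe200
  top 5b → 0x1c → neg [R]
  rd@[10:9]=0x1 ⇒ $1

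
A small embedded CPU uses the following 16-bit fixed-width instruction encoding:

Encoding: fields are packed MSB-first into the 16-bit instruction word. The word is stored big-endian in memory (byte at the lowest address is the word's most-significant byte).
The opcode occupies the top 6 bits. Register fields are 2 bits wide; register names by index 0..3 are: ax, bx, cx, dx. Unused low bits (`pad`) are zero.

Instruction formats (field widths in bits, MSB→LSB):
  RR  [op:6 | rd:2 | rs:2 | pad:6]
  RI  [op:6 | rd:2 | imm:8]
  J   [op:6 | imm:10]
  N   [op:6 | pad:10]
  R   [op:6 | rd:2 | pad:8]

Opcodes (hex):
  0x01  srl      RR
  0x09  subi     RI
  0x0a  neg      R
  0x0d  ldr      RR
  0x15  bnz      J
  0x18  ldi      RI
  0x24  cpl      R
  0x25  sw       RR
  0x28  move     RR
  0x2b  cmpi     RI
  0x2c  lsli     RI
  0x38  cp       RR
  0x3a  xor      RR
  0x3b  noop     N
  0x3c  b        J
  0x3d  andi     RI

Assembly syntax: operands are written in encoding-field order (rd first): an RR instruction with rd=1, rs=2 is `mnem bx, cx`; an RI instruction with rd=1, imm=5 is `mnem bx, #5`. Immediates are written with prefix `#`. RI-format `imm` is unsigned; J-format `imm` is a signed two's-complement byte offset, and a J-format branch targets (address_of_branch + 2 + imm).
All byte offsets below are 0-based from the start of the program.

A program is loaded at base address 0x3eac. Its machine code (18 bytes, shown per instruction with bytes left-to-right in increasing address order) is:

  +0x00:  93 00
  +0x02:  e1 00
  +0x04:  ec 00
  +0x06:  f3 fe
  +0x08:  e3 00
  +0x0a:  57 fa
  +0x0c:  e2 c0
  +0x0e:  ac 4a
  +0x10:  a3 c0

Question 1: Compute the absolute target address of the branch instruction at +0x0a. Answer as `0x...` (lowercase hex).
@+0a  big-endian(57 fa) = 0x57fa
  op=0x57fa>>10=0x15 ⇒ bnz (J)
  imm@[9:0]=0x3fa (s10→-6) ⇒ #-6
  target = base 0x3eac + off 0x0a + 2 + imm -6 = 0x3eb2

0x3eb2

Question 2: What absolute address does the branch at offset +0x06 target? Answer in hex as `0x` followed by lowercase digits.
+0x06: f3 fe ⇒ word 0xf3fe (big)
  op=0xf3fe>>10=0x3c ⇒ b (J)
  [9:0] imm=1022 (s10→-2) = #-2
  target = base 0x3eac + off 0x06 + 2 + imm -2 = 0x3eb2

0x3eb2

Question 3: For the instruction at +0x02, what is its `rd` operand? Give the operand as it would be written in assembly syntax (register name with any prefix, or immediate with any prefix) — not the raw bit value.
+0x02: e1 00 ⇒ word 0xe100 (big)
  opcode bits[15:10]=0x38: cp/RR
  rd@[9:8]=0x1 ⇒ bx
  rs@[7:6]=0x0 ⇒ ax

bx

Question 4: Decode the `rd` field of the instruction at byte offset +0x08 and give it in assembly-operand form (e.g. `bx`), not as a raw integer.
[08] e3 00 → 0xe300
  op=0xe300>>10=0x38 ⇒ cp (RR)
  rd: (w>>8)&0x3=0x3 → dx
  rs: (w>>6)&0x3=0x0 → ax

dx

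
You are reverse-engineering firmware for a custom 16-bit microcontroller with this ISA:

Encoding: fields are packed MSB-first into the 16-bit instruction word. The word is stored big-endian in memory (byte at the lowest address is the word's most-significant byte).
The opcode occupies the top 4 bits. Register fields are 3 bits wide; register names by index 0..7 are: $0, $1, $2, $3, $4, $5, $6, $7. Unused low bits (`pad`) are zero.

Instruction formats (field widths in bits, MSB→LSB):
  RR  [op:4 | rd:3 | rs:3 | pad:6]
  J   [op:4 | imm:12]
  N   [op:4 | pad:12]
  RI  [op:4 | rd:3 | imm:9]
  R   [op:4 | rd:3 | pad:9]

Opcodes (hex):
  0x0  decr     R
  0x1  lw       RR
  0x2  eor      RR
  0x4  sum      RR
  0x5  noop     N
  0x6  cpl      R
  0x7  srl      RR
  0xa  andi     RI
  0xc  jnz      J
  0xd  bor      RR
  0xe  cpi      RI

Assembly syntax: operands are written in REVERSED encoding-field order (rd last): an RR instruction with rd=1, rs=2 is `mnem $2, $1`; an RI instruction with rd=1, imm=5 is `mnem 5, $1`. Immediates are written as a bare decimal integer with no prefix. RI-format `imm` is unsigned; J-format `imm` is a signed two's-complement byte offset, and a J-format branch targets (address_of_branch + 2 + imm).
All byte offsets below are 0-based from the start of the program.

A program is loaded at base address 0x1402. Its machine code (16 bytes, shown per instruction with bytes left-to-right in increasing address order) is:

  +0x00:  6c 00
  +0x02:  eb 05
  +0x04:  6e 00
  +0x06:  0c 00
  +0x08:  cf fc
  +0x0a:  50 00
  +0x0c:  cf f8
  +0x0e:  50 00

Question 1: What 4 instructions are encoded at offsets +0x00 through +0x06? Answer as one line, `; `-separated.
cpl $6; cpi 261, $5; cpl $7; decr $6

+0x00: 6c 00 ⇒ word 0x6c00 (big)
  opcode bits[15:12]=0x6: cpl/R
  rd@[11:9]=0x6 ⇒ $6
+0x02: eb 05 ⇒ word 0xeb05 (big)
  opcode bits[15:12]=0xe: cpi/RI
  rd@[11:9]=0x5 ⇒ $5
  imm@[8:0]=0x105 ⇒ 261
+0x04: 6e 00 ⇒ word 0x6e00 (big)
  opcode bits[15:12]=0x6: cpl/R
  rd@[11:9]=0x7 ⇒ $7
+0x06: 0c 00 ⇒ word 0x0c00 (big)
  opcode bits[15:12]=0x0: decr/R
  rd@[11:9]=0x6 ⇒ $6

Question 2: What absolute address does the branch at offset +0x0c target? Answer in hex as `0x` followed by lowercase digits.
[0c] cf f8 → 0xcff8
  top 4b → 0xc → jnz [J]
  imm: (w>>0)&0xfff=0xff8 (s12→-8) → -8
  target = base 0x1402 + off 0x0c + 2 + imm -8 = 0x1408

0x1408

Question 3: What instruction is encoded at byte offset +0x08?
[08] cf fc → 0xcffc
  opcode bits[15:12]=0xc: jnz/J
  imm@[11:0]=0xffc (s12→-4) ⇒ -4

jnz -4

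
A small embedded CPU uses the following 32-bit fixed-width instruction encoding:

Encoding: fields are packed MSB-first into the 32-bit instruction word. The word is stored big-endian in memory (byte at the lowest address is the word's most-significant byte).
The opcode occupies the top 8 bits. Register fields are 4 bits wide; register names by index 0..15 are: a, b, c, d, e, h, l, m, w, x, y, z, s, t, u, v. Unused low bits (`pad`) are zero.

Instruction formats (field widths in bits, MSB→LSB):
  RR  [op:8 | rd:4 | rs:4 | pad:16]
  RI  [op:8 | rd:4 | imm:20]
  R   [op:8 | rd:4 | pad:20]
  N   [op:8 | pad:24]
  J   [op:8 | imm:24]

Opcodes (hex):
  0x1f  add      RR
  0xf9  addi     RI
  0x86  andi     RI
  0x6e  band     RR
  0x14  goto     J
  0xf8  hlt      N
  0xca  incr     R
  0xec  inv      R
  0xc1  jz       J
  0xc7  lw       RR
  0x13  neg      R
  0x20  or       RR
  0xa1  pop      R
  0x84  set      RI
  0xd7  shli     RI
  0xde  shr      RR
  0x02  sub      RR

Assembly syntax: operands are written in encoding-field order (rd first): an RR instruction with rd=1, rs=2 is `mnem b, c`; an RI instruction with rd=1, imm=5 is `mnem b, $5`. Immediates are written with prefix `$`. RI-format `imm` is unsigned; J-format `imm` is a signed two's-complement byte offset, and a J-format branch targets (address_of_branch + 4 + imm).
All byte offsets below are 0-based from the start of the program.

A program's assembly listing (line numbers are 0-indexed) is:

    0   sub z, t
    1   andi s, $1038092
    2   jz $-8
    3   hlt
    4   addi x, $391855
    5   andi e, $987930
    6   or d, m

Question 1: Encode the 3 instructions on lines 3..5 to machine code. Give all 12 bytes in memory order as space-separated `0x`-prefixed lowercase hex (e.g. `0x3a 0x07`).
0xf8 0x00 0x00 0x00 0xf9 0x95 0xfa 0xaf 0x86 0x4f 0x13 0x1a

line 3 (hlt): pack op=0xf8:8|pad=0:24 = 0xf8000000; big→ f8 00 00 00
line 4 (addi): pack op=0xf9:8|rd=9:4|imm=391855:20 = 0xf995faaf; big→ f9 95 fa af
line 5 (andi): pack op=0x86:8|rd=4:4|imm=987930:20 = 0x864f131a; big→ 86 4f 13 1a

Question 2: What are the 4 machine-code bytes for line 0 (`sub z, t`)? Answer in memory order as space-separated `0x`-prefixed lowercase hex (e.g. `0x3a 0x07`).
0. sub fields op=0x2:8|rd=11:4|rs=13:4|pad=0:16 → word 02bd0000h → 02 bd 00 00

0x02 0xbd 0x00 0x00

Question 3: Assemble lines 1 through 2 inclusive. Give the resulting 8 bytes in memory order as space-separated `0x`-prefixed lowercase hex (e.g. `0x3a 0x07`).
0x86 0xcf 0xd7 0x0c 0xc1 0xff 0xff 0xf8

L1: andi op=0x86:8|rd=12:4|imm=1038092:20 ⇒ 0x86cfd70c ⇒ big 86 cf d7 0c
L2: jz op=0xc1:8|imm=-8:24 ⇒ 0xc1fffff8 ⇒ big c1 ff ff f8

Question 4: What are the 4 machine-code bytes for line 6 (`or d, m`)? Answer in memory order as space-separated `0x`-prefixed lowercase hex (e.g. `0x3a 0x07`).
L6: or op=0x20:8|rd=3:4|rs=7:4|pad=0:16 ⇒ 0x20370000 ⇒ big 20 37 00 00

0x20 0x37 0x00 0x00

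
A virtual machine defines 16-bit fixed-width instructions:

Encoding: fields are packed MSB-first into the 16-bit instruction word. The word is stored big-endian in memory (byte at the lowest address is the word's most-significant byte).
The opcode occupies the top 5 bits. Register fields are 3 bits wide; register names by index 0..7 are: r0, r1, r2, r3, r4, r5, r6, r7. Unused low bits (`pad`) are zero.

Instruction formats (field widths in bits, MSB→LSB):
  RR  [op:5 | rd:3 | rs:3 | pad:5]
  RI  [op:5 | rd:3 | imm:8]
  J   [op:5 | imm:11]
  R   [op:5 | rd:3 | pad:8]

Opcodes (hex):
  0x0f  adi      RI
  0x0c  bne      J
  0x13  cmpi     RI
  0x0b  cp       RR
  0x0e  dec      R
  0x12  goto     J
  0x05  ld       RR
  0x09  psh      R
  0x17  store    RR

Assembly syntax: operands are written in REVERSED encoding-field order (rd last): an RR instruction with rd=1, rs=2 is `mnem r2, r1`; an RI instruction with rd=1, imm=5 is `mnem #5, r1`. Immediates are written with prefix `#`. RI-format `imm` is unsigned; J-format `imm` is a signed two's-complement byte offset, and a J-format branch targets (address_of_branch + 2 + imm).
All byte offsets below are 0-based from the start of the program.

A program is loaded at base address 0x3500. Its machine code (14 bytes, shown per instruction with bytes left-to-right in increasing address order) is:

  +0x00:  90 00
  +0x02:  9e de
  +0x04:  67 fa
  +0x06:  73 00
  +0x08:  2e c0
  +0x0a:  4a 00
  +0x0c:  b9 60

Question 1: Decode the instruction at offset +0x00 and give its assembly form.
goto #0

off 0x00: read 90 00 as big → 0x9000
  op=0x9000>>11=0x12 ⇒ goto (J)
  imm: (w>>0)&0x7ff=0x0 → #0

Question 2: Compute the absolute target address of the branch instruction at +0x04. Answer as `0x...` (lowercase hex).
off 0x04: read 67 fa as big → 0x67fa
  opcode bits[15:11]=0xc: bne/J
  imm: (w>>0)&0x7ff=0x7fa (s11→-6) → #-6
  target = base 0x3500 + off 0x04 + 2 + imm -6 = 0x3500

0x3500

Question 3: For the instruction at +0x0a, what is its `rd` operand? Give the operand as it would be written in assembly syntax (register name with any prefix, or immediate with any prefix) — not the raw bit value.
+0x0a: 4a 00 ⇒ word 0x4a00 (big)
  op=0x4a00>>11=0x9 ⇒ psh (R)
  rd: (w>>8)&0x7=0x2 → r2

r2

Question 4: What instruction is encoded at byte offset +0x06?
dec r3

off 0x06: read 73 00 as big → 0x7300
  op=0x7300>>11=0xe ⇒ dec (R)
  [10:8] rd=3 = r3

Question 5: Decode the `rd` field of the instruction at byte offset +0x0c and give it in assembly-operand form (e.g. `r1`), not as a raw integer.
r1

[0c] b9 60 → 0xb960
  op=0xb960>>11=0x17 ⇒ store (RR)
  [10:8] rd=1 = r1
  [7:5] rs=3 = r3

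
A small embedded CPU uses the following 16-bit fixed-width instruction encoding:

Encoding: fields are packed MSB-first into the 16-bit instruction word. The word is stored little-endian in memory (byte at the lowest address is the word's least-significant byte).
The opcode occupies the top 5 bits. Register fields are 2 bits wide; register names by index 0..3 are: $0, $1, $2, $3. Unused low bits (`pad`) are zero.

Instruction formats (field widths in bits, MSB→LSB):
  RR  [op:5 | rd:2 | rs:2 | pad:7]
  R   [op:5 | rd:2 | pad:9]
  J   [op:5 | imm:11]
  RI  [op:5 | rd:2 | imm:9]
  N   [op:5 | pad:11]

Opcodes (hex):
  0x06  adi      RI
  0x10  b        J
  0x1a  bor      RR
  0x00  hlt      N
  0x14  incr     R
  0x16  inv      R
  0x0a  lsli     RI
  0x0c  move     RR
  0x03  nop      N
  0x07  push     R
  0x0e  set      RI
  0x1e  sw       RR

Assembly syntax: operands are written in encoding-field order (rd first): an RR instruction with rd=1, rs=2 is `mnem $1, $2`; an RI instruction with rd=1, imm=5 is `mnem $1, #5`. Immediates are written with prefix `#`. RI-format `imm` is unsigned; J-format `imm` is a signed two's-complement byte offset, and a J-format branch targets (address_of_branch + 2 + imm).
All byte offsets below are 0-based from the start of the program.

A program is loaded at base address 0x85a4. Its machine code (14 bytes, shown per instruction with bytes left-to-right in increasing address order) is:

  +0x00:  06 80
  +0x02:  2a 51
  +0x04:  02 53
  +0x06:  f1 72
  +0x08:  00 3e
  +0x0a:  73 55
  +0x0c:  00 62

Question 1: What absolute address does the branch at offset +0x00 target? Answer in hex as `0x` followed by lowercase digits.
0x85ac

[00] 06 80 → 0x8006
  top 5b → 0x10 → b [J]
  [10:0] imm=6 = #6
  target = base 0x85a4 + off 0x00 + 2 + imm 6 = 0x85ac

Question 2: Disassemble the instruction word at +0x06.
+0x06: f1 72 ⇒ word 0x72f1 (little)
  opcode bits[15:11]=0xe: set/RI
  rd@[10:9]=0x1 ⇒ $1
  imm@[8:0]=0xf1 ⇒ #241

set $1, #241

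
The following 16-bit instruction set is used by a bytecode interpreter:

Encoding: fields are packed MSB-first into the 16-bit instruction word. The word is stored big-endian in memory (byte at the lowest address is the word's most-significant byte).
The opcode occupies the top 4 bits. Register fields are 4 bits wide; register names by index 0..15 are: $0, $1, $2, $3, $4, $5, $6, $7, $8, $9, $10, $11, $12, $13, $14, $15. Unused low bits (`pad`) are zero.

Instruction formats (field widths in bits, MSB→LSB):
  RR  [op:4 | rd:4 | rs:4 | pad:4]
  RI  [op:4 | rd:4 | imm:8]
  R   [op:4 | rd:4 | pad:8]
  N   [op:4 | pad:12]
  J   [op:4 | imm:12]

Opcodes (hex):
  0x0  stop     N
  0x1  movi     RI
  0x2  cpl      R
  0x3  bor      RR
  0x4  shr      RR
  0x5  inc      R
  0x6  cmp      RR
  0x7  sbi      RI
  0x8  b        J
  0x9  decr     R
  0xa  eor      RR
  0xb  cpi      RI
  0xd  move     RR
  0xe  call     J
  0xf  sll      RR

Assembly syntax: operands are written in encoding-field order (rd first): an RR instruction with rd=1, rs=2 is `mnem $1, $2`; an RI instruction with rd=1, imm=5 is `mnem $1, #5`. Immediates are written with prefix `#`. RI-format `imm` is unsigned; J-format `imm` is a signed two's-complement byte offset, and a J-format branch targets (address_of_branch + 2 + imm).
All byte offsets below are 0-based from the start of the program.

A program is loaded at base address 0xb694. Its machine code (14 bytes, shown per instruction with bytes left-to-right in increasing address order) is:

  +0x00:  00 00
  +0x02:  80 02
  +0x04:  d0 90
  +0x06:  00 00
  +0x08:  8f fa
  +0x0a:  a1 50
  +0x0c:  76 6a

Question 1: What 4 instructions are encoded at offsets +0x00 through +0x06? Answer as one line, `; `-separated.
@+00  big-endian(00 00) = 0x0000
  op=0x0000>>12=0x0 ⇒ stop (N)
@+02  big-endian(80 02) = 0x8002
  op=0x8002>>12=0x8 ⇒ b (J)
  imm: (w>>0)&0xfff=0x2 → #2
@+04  big-endian(d0 90) = 0xd090
  op=0xd090>>12=0xd ⇒ move (RR)
  rd: (w>>8)&0xf=0x0 → $0
  rs: (w>>4)&0xf=0x9 → $9
@+06  big-endian(00 00) = 0x0000
  op=0x0000>>12=0x0 ⇒ stop (N)

stop; b #2; move $0, $9; stop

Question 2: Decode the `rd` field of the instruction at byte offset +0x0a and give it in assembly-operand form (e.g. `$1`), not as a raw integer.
[0a] a1 50 → 0xa150
  opcode bits[15:12]=0xa: eor/RR
  rd@[11:8]=0x1 ⇒ $1
  rs@[7:4]=0x5 ⇒ $5

$1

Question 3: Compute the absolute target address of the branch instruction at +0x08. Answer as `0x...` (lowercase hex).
@+08  big-endian(8f fa) = 0x8ffa
  top 4b → 0x8 → b [J]
  imm: (w>>0)&0xfff=0xffa (s12→-6) → #-6
  target = base 0xb694 + off 0x08 + 2 + imm -6 = 0xb698

0xb698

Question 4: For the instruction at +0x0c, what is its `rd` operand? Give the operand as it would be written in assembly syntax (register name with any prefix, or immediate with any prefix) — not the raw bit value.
off 0x0c: read 76 6a as big → 0x766a
  top 4b → 0x7 → sbi [RI]
  [11:8] rd=6 = $6
  [7:0] imm=106 = #106

$6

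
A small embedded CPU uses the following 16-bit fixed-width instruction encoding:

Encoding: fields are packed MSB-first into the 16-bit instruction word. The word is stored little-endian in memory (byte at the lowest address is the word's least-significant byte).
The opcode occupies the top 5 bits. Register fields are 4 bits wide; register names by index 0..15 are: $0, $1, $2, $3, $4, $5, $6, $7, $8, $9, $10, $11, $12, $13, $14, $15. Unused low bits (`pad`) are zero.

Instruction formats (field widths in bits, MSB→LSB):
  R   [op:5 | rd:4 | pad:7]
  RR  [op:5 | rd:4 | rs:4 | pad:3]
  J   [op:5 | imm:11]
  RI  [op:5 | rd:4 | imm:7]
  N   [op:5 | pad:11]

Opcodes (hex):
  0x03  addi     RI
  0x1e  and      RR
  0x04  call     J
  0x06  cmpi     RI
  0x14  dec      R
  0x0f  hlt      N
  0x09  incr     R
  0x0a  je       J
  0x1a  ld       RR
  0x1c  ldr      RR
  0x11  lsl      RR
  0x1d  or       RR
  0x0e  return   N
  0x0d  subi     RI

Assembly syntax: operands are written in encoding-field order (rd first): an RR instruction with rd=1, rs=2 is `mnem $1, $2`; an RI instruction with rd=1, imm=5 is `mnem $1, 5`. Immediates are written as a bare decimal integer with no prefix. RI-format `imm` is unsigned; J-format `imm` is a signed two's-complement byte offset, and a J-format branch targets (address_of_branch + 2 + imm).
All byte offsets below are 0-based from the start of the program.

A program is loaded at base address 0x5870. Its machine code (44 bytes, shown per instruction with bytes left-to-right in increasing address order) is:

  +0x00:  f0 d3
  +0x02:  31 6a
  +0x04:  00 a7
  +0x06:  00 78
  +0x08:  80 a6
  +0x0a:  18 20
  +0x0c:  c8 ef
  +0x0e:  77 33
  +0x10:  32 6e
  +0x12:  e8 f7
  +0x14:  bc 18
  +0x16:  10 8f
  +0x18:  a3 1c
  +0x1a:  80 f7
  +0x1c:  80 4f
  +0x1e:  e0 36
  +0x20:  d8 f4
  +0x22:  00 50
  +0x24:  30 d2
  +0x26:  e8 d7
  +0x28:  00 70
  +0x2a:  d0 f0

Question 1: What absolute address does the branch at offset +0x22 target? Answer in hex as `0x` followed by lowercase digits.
0x5894

[22] 00 50 → 0x5000
  opcode bits[15:11]=0xa: je/J
  [10:0] imm=0 = 0
  target = base 0x5870 + off 0x22 + 2 + imm 0 = 0x5894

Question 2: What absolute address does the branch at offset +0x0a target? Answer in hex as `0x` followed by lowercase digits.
off 0x0a: read 18 20 as little → 0x2018
  op=0x2018>>11=0x4 ⇒ call (J)
  imm@[10:0]=0x18 ⇒ 24
  target = base 0x5870 + off 0x0a + 2 + imm 24 = 0x5894

0x5894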